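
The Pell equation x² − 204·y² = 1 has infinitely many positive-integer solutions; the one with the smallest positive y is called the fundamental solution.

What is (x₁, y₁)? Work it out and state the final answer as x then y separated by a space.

√204 → a₀=14, period (3,1,1,6,1,1,3,28); ℓ=8 even so k=7
a_0=14:  p_0=14·1+0=14,  q_0=14·0+1=1
a_1=3:  p_1=3·14+1=43,  q_1=3·1+0=3
…
a_5=1:  p_5=1·657+100=757,  q_5=1·46+7=53
a_6=1:  p_6=1·757+657=1414,  q_6=1·53+46=99
a_7=3:  p_7=3·1414+757=4999,  q_7=3·99+53=350
fundamental: x₁=4999, y₁=350  (since 24990001 − 204·122500 = 1)

4999 350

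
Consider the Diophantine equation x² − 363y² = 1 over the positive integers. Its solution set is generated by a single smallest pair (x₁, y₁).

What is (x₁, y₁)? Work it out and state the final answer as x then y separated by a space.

√363 = [19; 19,38, …], period ℓ=2 (even) → k=1
i=0: a=19 ⇒ p=19, q=1
i=1: a=19 ⇒ p=362, q=19
(x₁, y₁) = (362, 19);  362² − 363·19² = 1 ✓

362 19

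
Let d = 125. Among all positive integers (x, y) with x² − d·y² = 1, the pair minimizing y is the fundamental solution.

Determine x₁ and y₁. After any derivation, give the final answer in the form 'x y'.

930249 83204

√125 → a₀=11, period (5,1,1,5,22); ℓ=5 odd so k=9
step 0: (11, 1)  from 11·(1,0) + (0,1)
step 1: (56, 5)  from 5·(11,1) + (1,0)
step 2: (67, 6)  from 1·(56,5) + (11,1)
step 3: (123, 11)  from 1·(67,6) + (56,5)
step 4: (682, 61)  from 5·(123,11) + (67,6)
…
step 6: (76317, 6826)  from 5·(15127,1353) + (682,61)
step 7: (91444, 8179)  from 1·(76317,6826) + (15127,1353)
step 8: (167761, 15005)  from 1·(91444,8179) + (76317,6826)
step 9: (930249, 83204)  from 5·(167761,15005) + (91444,8179)
fundamental: x₁=930249, y₁=83204  (since 865363202001 − 125·6922905616 = 1)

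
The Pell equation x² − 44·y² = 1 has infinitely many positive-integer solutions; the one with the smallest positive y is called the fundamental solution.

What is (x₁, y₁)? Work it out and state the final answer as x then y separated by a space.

199 30

[6; 1,1,1,2,1,1,1,12] for √44; ℓ=8 ⇒ convergent index 7
a_0=6:  p_0=6·1+0=6,  q_0=6·0+1=1
a_1=1:  p_1=1·6+1=7,  q_1=1·1+0=1
…
a_3=1:  p_3=1·13+7=20,  q_3=1·2+1=3
…
a_5=1:  p_5=1·53+20=73,  q_5=1·8+3=11
a_6=1:  p_6=1·73+53=126,  q_6=1·11+8=19
a_7=1:  p_7=1·126+73=199,  q_7=1·19+11=30
→ (199, 30).  Check: 199²=39601, 44·30²=39600, difference 1.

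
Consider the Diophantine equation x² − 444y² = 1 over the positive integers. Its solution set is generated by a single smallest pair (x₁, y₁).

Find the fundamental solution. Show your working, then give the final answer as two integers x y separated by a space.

√444 → a₀=21, period (14,42); ℓ=2 even so k=1
a_0=21:  p_0=21·1+0=21,  q_0=21·0+1=1
a_1=14:  p_1=14·21+1=295,  q_1=14·1+0=14
→ (295, 14).  Check: 295²=87025, 444·14²=87024, difference 1.

295 14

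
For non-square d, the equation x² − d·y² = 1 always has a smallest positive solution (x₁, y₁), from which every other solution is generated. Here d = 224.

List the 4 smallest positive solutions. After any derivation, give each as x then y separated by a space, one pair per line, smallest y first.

15 1
449 30
13455 899
403201 26940

[14; 1,28] for √224; ℓ=2 ⇒ convergent index 1
step 0: (14, 1)  from 14·(1,0) + (0,1)
step 1: (15, 1)  from 1·(14,1) + (1,0)
→ (15, 1).  Check: 15²=225, 224·1²=224, difference 1.
(15+1√224)^2 = 449 + 30√224
(15+1√224)^3 = 13455 + 899√224
(15+1√224)^4 = 403201 + 26940√224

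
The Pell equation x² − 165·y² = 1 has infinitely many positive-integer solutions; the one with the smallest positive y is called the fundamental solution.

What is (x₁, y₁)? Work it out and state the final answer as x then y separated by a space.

1079 84

[12; 1,5,2,5,1,24] for √165; ℓ=6 ⇒ convergent index 5
step 0: (12, 1)  from 12·(1,0) + (0,1)
…
step 2: (77, 6)  from 5·(13,1) + (12,1)
…
step 4: (912, 71)  from 5·(167,13) + (77,6)
step 5: (1079, 84)  from 1·(912,71) + (167,13)
→ (1079, 84).  Check: 1079²=1164241, 165·84²=1164240, difference 1.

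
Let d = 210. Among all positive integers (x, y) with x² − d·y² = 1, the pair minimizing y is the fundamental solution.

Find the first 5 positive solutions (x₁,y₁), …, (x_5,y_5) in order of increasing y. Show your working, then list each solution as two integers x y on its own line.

√210 → a₀=14, period (2,28); ℓ=2 even so k=1
k=0  a_k=14  p_k/q_k = 14/1
k=1  a_k=2  p_k/q_k = 29/2
fundamental: x₁=29, y₁=2  (since 841 − 210·4 = 1)
(29+2√210)^2 = 1681 + 116√210
(29+2√210)^3 = 97469 + 6726√210
(29+2√210)^4 = 5651521 + 389992√210
(29+2√210)^5 = 327690749 + 22612810√210

29 2
1681 116
97469 6726
5651521 389992
327690749 22612810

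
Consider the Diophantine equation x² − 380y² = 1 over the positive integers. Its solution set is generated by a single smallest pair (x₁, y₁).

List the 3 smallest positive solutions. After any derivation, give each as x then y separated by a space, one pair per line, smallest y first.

39 2
3041 156
237159 12166

√380 = [19; 2,38, …], period ℓ=2 (even) → k=1
step 0: (19, 1)  from 19·(1,0) + (0,1)
step 1: (39, 2)  from 2·(19,1) + (1,0)
fundamental: x₁=39, y₁=2  (since 1521 − 380·4 = 1)
(x_2, y_2) = (39·39 + 380·2·2, 39·2 + 2·39) = (3041, 156)
(x_3, y_3) = (39·3041 + 380·2·156, 39·156 + 2·3041) = (237159, 12166)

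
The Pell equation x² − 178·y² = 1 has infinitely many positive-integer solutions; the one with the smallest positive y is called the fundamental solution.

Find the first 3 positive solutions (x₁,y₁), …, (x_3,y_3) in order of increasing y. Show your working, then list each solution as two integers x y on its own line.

[13; 2,1,12,1,2,26] for √178; ℓ=6 ⇒ convergent index 5
step 0: (13, 1)  from 13·(1,0) + (0,1)
step 1: (27, 2)  from 2·(13,1) + (1,0)
…
step 4: (547, 41)  from 1·(507,38) + (40,3)
step 5: (1601, 120)  from 2·(547,41) + (507,38)
→ (1601, 120).  Check: 1601²=2563201, 178·120²=2563200, difference 1.
(1601+120√178)^2 = 5126401 + 384240√178
(1601+120√178)^3 = 16414734401 + 1230336360√178

1601 120
5126401 384240
16414734401 1230336360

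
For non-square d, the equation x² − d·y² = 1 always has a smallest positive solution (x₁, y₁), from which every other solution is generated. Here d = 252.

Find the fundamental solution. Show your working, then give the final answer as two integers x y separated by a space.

127 8

[15; 1,6,1,30] for √252; ℓ=4 ⇒ convergent index 3
i=0: a=15 ⇒ p=15, q=1
i=1: a=1 ⇒ p=16, q=1
i=2: a=6 ⇒ p=111, q=7
i=3: a=1 ⇒ p=127, q=8
→ (127, 8).  Check: 127²=16129, 252·8²=16128, difference 1.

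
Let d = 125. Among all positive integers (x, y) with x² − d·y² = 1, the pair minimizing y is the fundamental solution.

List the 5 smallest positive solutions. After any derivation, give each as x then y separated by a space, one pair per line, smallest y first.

930249 83204
1730726404001 154800875592
3220013013190122249 288006719437081612
5990827771012465337616001 535835925499096664087184
11145923086309929722690704506249 996921667718930338621440576020

d=125: √d = [11; 5,1,1,5,22] (ℓ=5, odd), read p_9/q_9
i=0: a=11 ⇒ p=11, q=1
…
i=2: a=1 ⇒ p=67, q=6
…
i=5: a=22 ⇒ p=15127, q=1353
…
i=7: a=1 ⇒ p=91444, q=8179
i=8: a=1 ⇒ p=167761, q=15005
i=9: a=5 ⇒ p=930249, q=83204
(x₁, y₁) = (930249, 83204);  930249² − 125·83204² = 1 ✓
(x_2, y_2) = (930249·930249 + 125·83204·83204, 930249·83204 + 83204·930249) = (1730726404001, 154800875592)
(x_3, y_3) = (930249·1730726404001 + 125·83204·154800875592, 930249·154800875592 + 83204·1730726404001) = (3220013013190122249, 288006719437081612)
(x_4, y_4) = (930249·3220013013190122249 + 125·83204·288006719437081612, 930249·288006719437081612 + 83204·3220013013190122249) = (5990827771012465337616001, 535835925499096664087184)
(x_5, y_5) = (930249·5990827771012465337616001 + 125·83204·535835925499096664087184, 930249·535835925499096664087184 + 83204·5990827771012465337616001) = (11145923086309929722690704506249, 996921667718930338621440576020)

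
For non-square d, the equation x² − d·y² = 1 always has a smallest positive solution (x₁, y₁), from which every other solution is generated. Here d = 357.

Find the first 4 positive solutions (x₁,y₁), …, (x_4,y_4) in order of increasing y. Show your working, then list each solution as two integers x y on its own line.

3401 180
23133601 1224360
157354750601 8328096540
1070326990454401 56647711440720

[18; 1,8,2,8,1,36] for √357; ℓ=6 ⇒ convergent index 5
step 0: (18, 1)  from 18·(1,0) + (0,1)
step 1: (19, 1)  from 1·(18,1) + (1,0)
…
step 4: (3042, 161)  from 8·(359,19) + (170,9)
step 5: (3401, 180)  from 1·(3042,161) + (359,19)
→ (3401, 180).  Check: 3401²=11566801, 357·180²=11566800, difference 1.
(x_2, y_2) = (3401·3401 + 357·180·180, 3401·180 + 180·3401) = (23133601, 1224360)
(x_3, y_3) = (3401·23133601 + 357·180·1224360, 3401·1224360 + 180·23133601) = (157354750601, 8328096540)
(x_4, y_4) = (3401·157354750601 + 357·180·8328096540, 3401·8328096540 + 180·157354750601) = (1070326990454401, 56647711440720)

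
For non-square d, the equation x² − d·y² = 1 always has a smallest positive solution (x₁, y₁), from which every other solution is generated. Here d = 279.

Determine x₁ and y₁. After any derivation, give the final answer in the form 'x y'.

d=279: √d = [16; 1,2,2,1,2,2,1,32] (ℓ=8, even), read p_7/q_7
i=0: a=16 ⇒ p=16, q=1
i=1: a=1 ⇒ p=17, q=1
i=2: a=2 ⇒ p=50, q=3
i=3: a=2 ⇒ p=117, q=7
i=4: a=1 ⇒ p=167, q=10
i=5: a=2 ⇒ p=451, q=27
i=6: a=2 ⇒ p=1069, q=64
i=7: a=1 ⇒ p=1520, q=91
(x₁, y₁) = (1520, 91);  1520² − 279·91² = 1 ✓

1520 91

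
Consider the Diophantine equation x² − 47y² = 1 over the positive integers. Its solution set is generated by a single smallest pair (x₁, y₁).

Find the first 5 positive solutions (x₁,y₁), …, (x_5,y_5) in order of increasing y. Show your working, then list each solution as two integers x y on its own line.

√47 = [6; 1,5,1,12, …], period ℓ=4 (even) → k=3
a_0=6:  p_0=6·1+0=6,  q_0=6·0+1=1
a_1=1:  p_1=1·6+1=7,  q_1=1·1+0=1
a_2=5:  p_2=5·7+6=41,  q_2=5·1+1=6
a_3=1:  p_3=1·41+7=48,  q_3=1·6+1=7
fundamental: x₁=48, y₁=7  (since 2304 − 47·49 = 1)
(48+7√47)^2 = 4607 + 672√47
(48+7√47)^3 = 442224 + 64505√47
(48+7√47)^4 = 42448897 + 6191808√47
(48+7√47)^5 = 4074651888 + 594349063√47

48 7
4607 672
442224 64505
42448897 6191808
4074651888 594349063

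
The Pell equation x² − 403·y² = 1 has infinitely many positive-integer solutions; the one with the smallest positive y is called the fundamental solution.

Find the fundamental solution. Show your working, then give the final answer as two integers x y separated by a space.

669878 33369

√403 → a₀=20, period (13,2,1,3,1,3,1,2,13,40); ℓ=10 even so k=9
i=0: a=20 ⇒ p=20, q=1
…
i=2: a=2 ⇒ p=542, q=27
i=3: a=1 ⇒ p=803, q=40
i=4: a=3 ⇒ p=2951, q=147
i=5: a=1 ⇒ p=3754, q=187
i=6: a=3 ⇒ p=14213, q=708
i=7: a=1 ⇒ p=17967, q=895
i=8: a=2 ⇒ p=50147, q=2498
i=9: a=13 ⇒ p=669878, q=33369
fundamental: x₁=669878, y₁=33369  (since 448736534884 − 403·1113490161 = 1)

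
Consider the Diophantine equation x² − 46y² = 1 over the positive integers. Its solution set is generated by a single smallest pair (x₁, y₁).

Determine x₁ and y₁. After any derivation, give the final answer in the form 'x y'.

24335 3588

√46 = [6; 1,3,1,1,2,6,2,1,1,3,1,12, …], period ℓ=12 (even) → k=11
k=0  a_k=6  p_k/q_k = 6/1
k=1  a_k=1  p_k/q_k = 7/1
k=2  a_k=3  p_k/q_k = 27/4
…
k=5  a_k=2  p_k/q_k = 156/23
…
k=9  a_k=1  p_k/q_k = 5297/781
k=10  a_k=3  p_k/q_k = 19038/2807
k=11  a_k=1  p_k/q_k = 24335/3588
fundamental: x₁=24335, y₁=3588  (since 592192225 − 46·12873744 = 1)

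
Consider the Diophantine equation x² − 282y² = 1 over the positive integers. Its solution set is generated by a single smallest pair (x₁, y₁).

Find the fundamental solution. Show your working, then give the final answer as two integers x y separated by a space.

√282 → a₀=16, period (1,3,1,4,1,3,1,32); ℓ=8 even so k=7
k=0  a_k=16  p_k/q_k = 16/1
k=1  a_k=1  p_k/q_k = 17/1
k=2  a_k=3  p_k/q_k = 67/4
k=3  a_k=1  p_k/q_k = 84/5
…
k=5  a_k=1  p_k/q_k = 487/29
k=6  a_k=3  p_k/q_k = 1864/111
k=7  a_k=1  p_k/q_k = 2351/140
(x₁, y₁) = (2351, 140);  2351² − 282·140² = 1 ✓

2351 140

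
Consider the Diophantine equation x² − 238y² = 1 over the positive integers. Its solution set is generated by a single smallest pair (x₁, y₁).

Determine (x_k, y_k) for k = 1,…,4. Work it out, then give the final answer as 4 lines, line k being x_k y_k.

√238 → a₀=15, period (2,2,1,14,1,2,2,30); ℓ=8 even so k=7
step 0: (15, 1)  from 15·(1,0) + (0,1)
…
step 6: (4983, 323)  from 2·(1697,110) + (1589,103)
step 7: (11663, 756)  from 2·(4983,323) + (1697,110)
fundamental: x₁=11663, y₁=756  (since 136025569 − 238·571536 = 1)
(11663+756√238)^2 = 272051137 + 17634456√238
(11663+756√238)^3 = 6345864809999 + 411341319900√238
(11663+756√238)^4 = 148023642285985537 + 9594947610352944√238

11663 756
272051137 17634456
6345864809999 411341319900
148023642285985537 9594947610352944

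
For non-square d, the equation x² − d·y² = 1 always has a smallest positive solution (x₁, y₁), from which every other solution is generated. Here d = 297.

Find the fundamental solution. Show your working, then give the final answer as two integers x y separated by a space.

√297 → a₀=17, period (4,3,1,1,2,1,1,3,4,34); ℓ=10 even so k=9
step 0: (17, 1)  from 17·(1,0) + (0,1)
step 1: (69, 4)  from 4·(17,1) + (1,0)
step 2: (224, 13)  from 3·(69,4) + (17,1)
step 3: (293, 17)  from 1·(224,13) + (69,4)
…
step 5: (1327, 77)  from 2·(517,30) + (293,17)
…
step 8: (11357, 659)  from 3·(3171,184) + (1844,107)
step 9: (48599, 2820)  from 4·(11357,659) + (3171,184)
→ (48599, 2820).  Check: 48599²=2361862801, 297·2820²=2361862800, difference 1.

48599 2820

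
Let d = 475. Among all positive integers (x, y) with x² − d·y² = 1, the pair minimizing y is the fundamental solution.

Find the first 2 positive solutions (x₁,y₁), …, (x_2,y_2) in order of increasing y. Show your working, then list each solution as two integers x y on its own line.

57799 2652
6681448801 306565896

d=475: √d = [21; 1,3,1,6,2,6,1,3,1,42] (ℓ=10, even), read p_9/q_9
step 0: (21, 1)  from 21·(1,0) + (0,1)
…
step 2: (87, 4)  from 3·(22,1) + (21,1)
step 3: (109, 5)  from 1·(87,4) + (22,1)
step 4: (741, 34)  from 6·(109,5) + (87,4)
step 5: (1591, 73)  from 2·(741,34) + (109,5)
step 6: (10287, 472)  from 6·(1591,73) + (741,34)
…
step 8: (45921, 2107)  from 3·(11878,545) + (10287,472)
step 9: (57799, 2652)  from 1·(45921,2107) + (11878,545)
(x₁, y₁) = (57799, 2652);  57799² − 475·2652² = 1 ✓
k=2:  x_2 = 57799·57799+475·2652·2652 = 6681448801,  y_2 = 57799·2652+2652·57799 = 306565896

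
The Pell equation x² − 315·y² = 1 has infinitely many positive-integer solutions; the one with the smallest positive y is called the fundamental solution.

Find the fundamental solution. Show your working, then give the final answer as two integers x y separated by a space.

√315 = [17; 1,2,1,34, …], period ℓ=4 (even) → k=3
k=0  a_k=17  p_k/q_k = 17/1
…
k=2  a_k=2  p_k/q_k = 53/3
k=3  a_k=1  p_k/q_k = 71/4
(x₁, y₁) = (71, 4);  71² − 315·4² = 1 ✓

71 4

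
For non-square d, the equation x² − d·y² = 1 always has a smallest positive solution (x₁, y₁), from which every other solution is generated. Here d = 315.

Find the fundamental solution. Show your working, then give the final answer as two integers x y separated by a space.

√315 → a₀=17, period (1,2,1,34); ℓ=4 even so k=3
step 0: (17, 1)  from 17·(1,0) + (0,1)
step 1: (18, 1)  from 1·(17,1) + (1,0)
step 2: (53, 3)  from 2·(18,1) + (17,1)
step 3: (71, 4)  from 1·(53,3) + (18,1)
fundamental: x₁=71, y₁=4  (since 5041 − 315·16 = 1)

71 4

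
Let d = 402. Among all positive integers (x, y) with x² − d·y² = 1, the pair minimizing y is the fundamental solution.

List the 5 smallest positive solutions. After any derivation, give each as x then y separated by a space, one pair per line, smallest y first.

401 20
321601 16040
257923601 12864060
206854406401 10316960080
165896976010001 8274189120100

√402 → a₀=20, period (20,40); ℓ=2 even so k=1
k=0  a_k=20  p_k/q_k = 20/1
k=1  a_k=20  p_k/q_k = 401/20
(x₁, y₁) = (401, 20);  401² − 402·20² = 1 ✓
(x_2, y_2) = (401·401 + 402·20·20, 401·20 + 20·401) = (321601, 16040)
(x_3, y_3) = (401·321601 + 402·20·16040, 401·16040 + 20·321601) = (257923601, 12864060)
(x_4, y_4) = (401·257923601 + 402·20·12864060, 401·12864060 + 20·257923601) = (206854406401, 10316960080)
(x_5, y_5) = (401·206854406401 + 402·20·10316960080, 401·10316960080 + 20·206854406401) = (165896976010001, 8274189120100)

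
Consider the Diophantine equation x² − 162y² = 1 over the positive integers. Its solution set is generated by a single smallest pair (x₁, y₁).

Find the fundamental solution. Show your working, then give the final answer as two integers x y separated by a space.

19601 1540

[12; 1,2,1,2,12,2,1,2,1,24] for √162; ℓ=10 ⇒ convergent index 9
a_0=12:  p_0=12·1+0=12,  q_0=12·0+1=1
a_1=1:  p_1=1·12+1=13,  q_1=1·1+0=1
a_2=2:  p_2=2·13+12=38,  q_2=2·1+1=3
a_3=1:  p_3=1·38+13=51,  q_3=1·3+1=4
a_4=2:  p_4=2·51+38=140,  q_4=2·4+3=11
…
a_6=2:  p_6=2·1731+140=3602,  q_6=2·136+11=283
a_7=1:  p_7=1·3602+1731=5333,  q_7=1·283+136=419
a_8=2:  p_8=2·5333+3602=14268,  q_8=2·419+283=1121
a_9=1:  p_9=1·14268+5333=19601,  q_9=1·1121+419=1540
fundamental: x₁=19601, y₁=1540  (since 384199201 − 162·2371600 = 1)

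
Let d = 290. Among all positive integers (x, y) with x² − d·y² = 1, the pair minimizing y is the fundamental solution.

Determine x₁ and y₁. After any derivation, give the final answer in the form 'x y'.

579 34

√290 → a₀=17, period (34); ℓ=1 odd so k=1
i=0: a=17 ⇒ p=17, q=1
i=1: a=34 ⇒ p=579, q=34
→ (579, 34).  Check: 579²=335241, 290·34²=335240, difference 1.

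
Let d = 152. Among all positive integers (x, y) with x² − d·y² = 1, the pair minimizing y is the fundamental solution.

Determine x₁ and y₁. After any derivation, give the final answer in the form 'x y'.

[12; 3,24] for √152; ℓ=2 ⇒ convergent index 1
step 0: (12, 1)  from 12·(1,0) + (0,1)
step 1: (37, 3)  from 3·(12,1) + (1,0)
→ (37, 3).  Check: 37²=1369, 152·3²=1368, difference 1.

37 3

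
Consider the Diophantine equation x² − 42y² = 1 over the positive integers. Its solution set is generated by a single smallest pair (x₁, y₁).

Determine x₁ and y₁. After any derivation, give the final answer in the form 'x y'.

13 2

[6; 2,12] for √42; ℓ=2 ⇒ convergent index 1
a_0=6:  p_0=6·1+0=6,  q_0=6·0+1=1
a_1=2:  p_1=2·6+1=13,  q_1=2·1+0=2
(x₁, y₁) = (13, 2);  13² − 42·2² = 1 ✓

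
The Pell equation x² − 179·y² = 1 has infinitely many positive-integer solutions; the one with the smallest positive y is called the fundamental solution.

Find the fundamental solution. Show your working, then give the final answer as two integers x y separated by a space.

4190210 313191

d=179: √d = [13; 2,1,1,1,3,…,1,2,26] (ℓ=14, even), read p_13/q_13
i=0: a=13 ⇒ p=13, q=1
i=1: a=2 ⇒ p=27, q=2
i=2: a=1 ⇒ p=40, q=3
i=3: a=1 ⇒ p=67, q=5
…
i=5: a=3 ⇒ p=388, q=29
i=6: a=5 ⇒ p=2047, q=153
i=7: a=13 ⇒ p=26999, q=2018
i=8: a=5 ⇒ p=137042, q=10243
i=9: a=3 ⇒ p=438125, q=32747
…
i=12: a=1 ⇒ p=1588459, q=118727
i=13: a=2 ⇒ p=4190210, q=313191
(x₁, y₁) = (4190210, 313191);  4190210² − 179·313191² = 1 ✓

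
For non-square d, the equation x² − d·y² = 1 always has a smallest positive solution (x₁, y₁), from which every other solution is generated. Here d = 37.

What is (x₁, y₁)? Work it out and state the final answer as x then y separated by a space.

73 12

d=37: √d = [6; 12] (ℓ=1, odd), read p_1/q_1
k=0  a_k=6  p_k/q_k = 6/1
k=1  a_k=12  p_k/q_k = 73/12
fundamental: x₁=73, y₁=12  (since 5329 − 37·144 = 1)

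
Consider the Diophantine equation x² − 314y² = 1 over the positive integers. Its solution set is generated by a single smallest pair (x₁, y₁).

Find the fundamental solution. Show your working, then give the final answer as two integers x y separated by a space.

392499 22150

d=314: √d = [17; 1,2,1,1,2,1,34] (ℓ=7, odd), read p_13/q_13
step 0: (17, 1)  from 17·(1,0) + (0,1)
…
step 5: (319, 18)  from 2·(124,7) + (71,4)
…
step 7: (15381, 868)  from 34·(443,25) + (319,18)
step 8: (15824, 893)  from 1·(15381,868) + (443,25)
…
step 10: (62853, 3547)  from 1·(47029,2654) + (15824,893)
…
step 12: (282617, 15949)  from 2·(109882,6201) + (62853,3547)
step 13: (392499, 22150)  from 1·(282617,15949) + (109882,6201)
(x₁, y₁) = (392499, 22150);  392499² − 314·22150² = 1 ✓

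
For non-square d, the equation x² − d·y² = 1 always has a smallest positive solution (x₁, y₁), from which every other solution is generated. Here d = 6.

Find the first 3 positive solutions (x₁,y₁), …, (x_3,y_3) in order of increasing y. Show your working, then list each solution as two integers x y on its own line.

√6 = [2; 2,4, …], period ℓ=2 (even) → k=1
i=0: a=2 ⇒ p=2, q=1
i=1: a=2 ⇒ p=5, q=2
fundamental: x₁=5, y₁=2  (since 25 − 6·4 = 1)
(5+2√6)^2 = 49 + 20√6
(5+2√6)^3 = 485 + 198√6

5 2
49 20
485 198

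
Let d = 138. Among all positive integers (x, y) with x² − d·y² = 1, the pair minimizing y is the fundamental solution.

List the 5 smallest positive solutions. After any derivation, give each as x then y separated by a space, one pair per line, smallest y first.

d=138: √d = [11; 1,2,1,22] (ℓ=4, even), read p_3/q_3
step 0: (11, 1)  from 11·(1,0) + (0,1)
step 1: (12, 1)  from 1·(11,1) + (1,0)
step 2: (35, 3)  from 2·(12,1) + (11,1)
step 3: (47, 4)  from 1·(35,3) + (12,1)
(x₁, y₁) = (47, 4);  47² − 138·4² = 1 ✓
(x_2, y_2) = (47·47 + 138·4·4, 47·4 + 4·47) = (4417, 376)
(x_3, y_3) = (47·4417 + 138·4·376, 47·376 + 4·4417) = (415151, 35340)
(x_4, y_4) = (47·415151 + 138·4·35340, 47·35340 + 4·415151) = (39019777, 3321584)
(x_5, y_5) = (47·39019777 + 138·4·3321584, 47·3321584 + 4·39019777) = (3667443887, 312193556)

47 4
4417 376
415151 35340
39019777 3321584
3667443887 312193556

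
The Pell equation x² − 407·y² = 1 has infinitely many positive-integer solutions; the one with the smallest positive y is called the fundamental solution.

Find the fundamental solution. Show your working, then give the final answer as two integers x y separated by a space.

2663 132

[20; 5,1,2,1,5,40] for √407; ℓ=6 ⇒ convergent index 5
k=0  a_k=20  p_k/q_k = 20/1
k=1  a_k=5  p_k/q_k = 101/5
k=2  a_k=1  p_k/q_k = 121/6
…
k=4  a_k=1  p_k/q_k = 464/23
k=5  a_k=5  p_k/q_k = 2663/132
(x₁, y₁) = (2663, 132);  2663² − 407·132² = 1 ✓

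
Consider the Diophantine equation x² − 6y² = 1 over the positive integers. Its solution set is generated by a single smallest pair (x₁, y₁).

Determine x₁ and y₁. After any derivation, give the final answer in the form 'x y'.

5 2

d=6: √d = [2; 2,4] (ℓ=2, even), read p_1/q_1
a_0=2:  p_0=2·1+0=2,  q_0=2·0+1=1
a_1=2:  p_1=2·2+1=5,  q_1=2·1+0=2
(x₁, y₁) = (5, 2);  5² − 6·2² = 1 ✓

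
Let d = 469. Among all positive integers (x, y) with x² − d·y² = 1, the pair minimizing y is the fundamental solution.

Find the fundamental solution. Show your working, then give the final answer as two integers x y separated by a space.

[21; 1,1,1,10,6,10,1,1,1,42] for √469; ℓ=10 ⇒ convergent index 9
a_0=21:  p_0=21·1+0=21,  q_0=21·0+1=1
a_1=1:  p_1=1·21+1=22,  q_1=1·1+0=1
…
a_3=1:  p_3=1·43+22=65,  q_3=1·2+1=3
…
a_6=10:  p_6=10·4223+693=42923,  q_6=10·195+32=1982
…
a_8=1:  p_8=1·47146+42923=90069,  q_8=1·2177+1982=4159
a_9=1:  p_9=1·90069+47146=137215,  q_9=1·4159+2177=6336
→ (137215, 6336).  Check: 137215²=18827956225, 469·6336²=18827956224, difference 1.

137215 6336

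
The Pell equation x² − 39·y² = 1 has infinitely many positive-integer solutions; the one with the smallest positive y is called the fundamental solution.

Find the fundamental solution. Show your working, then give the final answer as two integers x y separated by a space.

25 4

[6; 4,12] for √39; ℓ=2 ⇒ convergent index 1
step 0: (6, 1)  from 6·(1,0) + (0,1)
step 1: (25, 4)  from 4·(6,1) + (1,0)
fundamental: x₁=25, y₁=4  (since 625 − 39·16 = 1)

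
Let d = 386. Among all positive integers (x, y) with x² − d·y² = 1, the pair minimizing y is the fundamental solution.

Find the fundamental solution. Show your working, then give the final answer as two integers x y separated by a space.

111555 5678

d=386: √d = [19; 1,1,1,4,1,18,1,4,1,1,1,38] (ℓ=12, even), read p_11/q_11
a_0=19:  p_0=19·1+0=19,  q_0=19·0+1=1
a_1=1:  p_1=1·19+1=20,  q_1=1·1+0=1
a_2=1:  p_2=1·20+19=39,  q_2=1·1+1=2
a_3=1:  p_3=1·39+20=59,  q_3=1·2+1=3
a_4=4:  p_4=4·59+39=275,  q_4=4·3+2=14
a_5=1:  p_5=1·275+59=334,  q_5=1·14+3=17
…
a_9=1:  p_9=1·32771+6621=39392,  q_9=1·1668+337=2005
a_10=1:  p_10=1·39392+32771=72163,  q_10=1·2005+1668=3673
a_11=1:  p_11=1·72163+39392=111555,  q_11=1·3673+2005=5678
fundamental: x₁=111555, y₁=5678  (since 12444518025 − 386·32239684 = 1)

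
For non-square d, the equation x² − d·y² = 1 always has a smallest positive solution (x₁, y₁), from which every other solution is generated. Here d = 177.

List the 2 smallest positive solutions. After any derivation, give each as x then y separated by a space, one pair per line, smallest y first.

62423 4692
7793261857 585777432

√177 = [13; 3,3,2,8,2,3,3,26, …], period ℓ=8 (even) → k=7
i=0: a=13 ⇒ p=13, q=1
i=1: a=3 ⇒ p=40, q=3
i=2: a=3 ⇒ p=133, q=10
i=3: a=2 ⇒ p=306, q=23
i=4: a=8 ⇒ p=2581, q=194
i=5: a=2 ⇒ p=5468, q=411
i=6: a=3 ⇒ p=18985, q=1427
i=7: a=3 ⇒ p=62423, q=4692
(x₁, y₁) = (62423, 4692);  62423² − 177·4692² = 1 ✓
(x_2, y_2) = (62423·62423 + 177·4692·4692, 62423·4692 + 4692·62423) = (7793261857, 585777432)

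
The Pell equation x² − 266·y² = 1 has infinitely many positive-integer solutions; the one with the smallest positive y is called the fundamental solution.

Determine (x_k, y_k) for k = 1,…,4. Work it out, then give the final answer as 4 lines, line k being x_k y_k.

√266 = [16; 3,4,3,32, …], period ℓ=4 (even) → k=3
i=0: a=16 ⇒ p=16, q=1
…
i=2: a=4 ⇒ p=212, q=13
i=3: a=3 ⇒ p=685, q=42
→ (685, 42).  Check: 685²=469225, 266·42²=469224, difference 1.
n=2: (685,42)∘(685,42) = (685·685+266·42·42, 685·42+42·685) = (938449,57540)
n=3: (938449,57540)∘(685,42) = (685·938449+266·42·57540, 685·57540+42·938449) = (1285674445,78829758)
n=4: (1285674445,78829758)∘(685,42) = (685·1285674445+266·42·78829758, 685·78829758+42·1285674445) = (1761373051201,107996710920)

685 42
938449 57540
1285674445 78829758
1761373051201 107996710920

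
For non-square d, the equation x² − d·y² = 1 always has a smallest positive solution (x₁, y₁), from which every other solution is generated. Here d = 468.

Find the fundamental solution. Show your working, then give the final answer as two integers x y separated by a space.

[21; 1,1,1,2,1,1,1,42] for √468; ℓ=8 ⇒ convergent index 7
i=0: a=21 ⇒ p=21, q=1
…
i=2: a=1 ⇒ p=43, q=2
…
i=4: a=2 ⇒ p=173, q=8
i=5: a=1 ⇒ p=238, q=11
i=6: a=1 ⇒ p=411, q=19
i=7: a=1 ⇒ p=649, q=30
→ (649, 30).  Check: 649²=421201, 468·30²=421200, difference 1.

649 30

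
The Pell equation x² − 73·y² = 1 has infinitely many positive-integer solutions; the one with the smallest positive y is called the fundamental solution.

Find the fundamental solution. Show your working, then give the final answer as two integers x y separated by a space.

2281249 267000

√73 = [8; 1,1,5,5,1,1,16, …], period ℓ=7 (odd) → k=13
i=0: a=8 ⇒ p=8, q=1
i=1: a=1 ⇒ p=9, q=1
…
i=3: a=5 ⇒ p=94, q=11
i=4: a=5 ⇒ p=487, q=57
…
i=7: a=16 ⇒ p=17669, q=2068
…
i=9: a=1 ⇒ p=36406, q=4261
i=10: a=5 ⇒ p=200767, q=23498
…
i=12: a=1 ⇒ p=1241008, q=145249
i=13: a=1 ⇒ p=2281249, q=267000
→ (2281249, 267000).  Check: 2281249²=5204097000001, 73·267000²=5204097000000, difference 1.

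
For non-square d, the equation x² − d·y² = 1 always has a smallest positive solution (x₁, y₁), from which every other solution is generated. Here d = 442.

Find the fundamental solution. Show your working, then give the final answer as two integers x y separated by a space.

d=442: √d = [21; 42] (ℓ=1, odd), read p_1/q_1
k=0  a_k=21  p_k/q_k = 21/1
k=1  a_k=42  p_k/q_k = 883/42
fundamental: x₁=883, y₁=42  (since 779689 − 442·1764 = 1)

883 42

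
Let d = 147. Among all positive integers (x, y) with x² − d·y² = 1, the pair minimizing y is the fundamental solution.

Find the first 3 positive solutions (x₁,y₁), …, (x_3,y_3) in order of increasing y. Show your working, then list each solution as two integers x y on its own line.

97 8
18817 1552
3650401 301080

d=147: √d = [12; 8,24] (ℓ=2, even), read p_1/q_1
i=0: a=12 ⇒ p=12, q=1
i=1: a=8 ⇒ p=97, q=8
(x₁, y₁) = (97, 8);  97² − 147·8² = 1 ✓
(97+8√147)^2 = 18817 + 1552√147
(97+8√147)^3 = 3650401 + 301080√147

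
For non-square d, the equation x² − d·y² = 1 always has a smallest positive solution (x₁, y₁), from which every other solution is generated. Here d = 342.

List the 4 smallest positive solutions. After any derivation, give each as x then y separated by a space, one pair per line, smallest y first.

37 2
2737 148
202501 10950
14982337 810152

[18; 2,36] for √342; ℓ=2 ⇒ convergent index 1
a_0=18:  p_0=18·1+0=18,  q_0=18·0+1=1
a_1=2:  p_1=2·18+1=37,  q_1=2·1+0=2
→ (37, 2).  Check: 37²=1369, 342·2²=1368, difference 1.
(x_2, y_2) = (37·37 + 342·2·2, 37·2 + 2·37) = (2737, 148)
(x_3, y_3) = (37·2737 + 342·2·148, 37·148 + 2·2737) = (202501, 10950)
(x_4, y_4) = (37·202501 + 342·2·10950, 37·10950 + 2·202501) = (14982337, 810152)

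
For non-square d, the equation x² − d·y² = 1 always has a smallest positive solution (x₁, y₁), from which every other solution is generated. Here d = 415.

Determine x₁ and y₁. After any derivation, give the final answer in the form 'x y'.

18412804 903849

√415 → a₀=20, period (2,1,2,4,6,…,1,2,40); ℓ=16 even so k=15
a_0=20:  p_0=20·1+0=20,  q_0=20·0+1=1
…
a_3=2:  p_3=2·61+41=163,  q_3=2·3+2=8
…
a_6=1:  p_6=1·4441+713=5154,  q_6=1·218+35=253
…
a_8=3:  p_8=3·9595+5154=33939,  q_8=3·471+253=1666
…
a_11=6:  p_11=6·77473+43534=508372,  q_11=6·3803+2137=24955
a_12=4:  p_12=4·508372+77473=2110961,  q_12=4·24955+3803=103623
…
a_14=1:  p_14=1·4730294+2110961=6841255,  q_14=1·232201+103623=335824
a_15=2:  p_15=2·6841255+4730294=18412804,  q_15=2·335824+232201=903849
fundamental: x₁=18412804, y₁=903849  (since 339031351142416 − 415·816943014801 = 1)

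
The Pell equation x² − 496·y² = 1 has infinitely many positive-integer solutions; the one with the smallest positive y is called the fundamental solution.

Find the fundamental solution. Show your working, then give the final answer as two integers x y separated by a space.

4620799 207480

[22; 3,1,2,4,1,…,1,3,44] for √496; ℓ=16 ⇒ convergent index 15
a_0=22:  p_0=22·1+0=22,  q_0=22·0+1=1
…
a_2=1:  p_2=1·67+22=89,  q_2=1·3+1=4
…
a_5=1:  p_5=1·1069+245=1314,  q_5=1·48+11=59
…
a_7=2:  p_7=2·2383+1314=6080,  q_7=2·107+59=273
…
a_10=1:  p_10=1·35166+14543=49709,  q_10=1·1579+653=2232
a_11=1:  p_11=1·49709+35166=84875,  q_11=1·2232+1579=3811
a_12=4:  p_12=4·84875+49709=389209,  q_12=4·3811+2232=17476
a_13=2:  p_13=2·389209+84875=863293,  q_13=2·17476+3811=38763
a_14=1:  p_14=1·863293+389209=1252502,  q_14=1·38763+17476=56239
a_15=3:  p_15=3·1252502+863293=4620799,  q_15=3·56239+38763=207480
→ (4620799, 207480).  Check: 4620799²=21351783398401, 496·207480²=21351783398400, difference 1.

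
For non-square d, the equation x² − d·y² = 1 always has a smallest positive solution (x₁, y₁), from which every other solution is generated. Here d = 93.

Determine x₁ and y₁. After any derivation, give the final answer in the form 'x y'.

√93 → a₀=9, period (1,1,1,4,6,4,1,1,1,18); ℓ=10 even so k=9
i=0: a=9 ⇒ p=9, q=1
i=1: a=1 ⇒ p=10, q=1
…
i=4: a=4 ⇒ p=135, q=14
…
i=7: a=1 ⇒ p=4330, q=449
i=8: a=1 ⇒ p=7821, q=811
i=9: a=1 ⇒ p=12151, q=1260
→ (12151, 1260).  Check: 12151²=147646801, 93·1260²=147646800, difference 1.

12151 1260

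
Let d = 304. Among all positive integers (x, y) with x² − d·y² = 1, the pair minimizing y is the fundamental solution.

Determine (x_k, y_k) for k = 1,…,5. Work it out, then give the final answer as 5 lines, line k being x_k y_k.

57799 3315
6681448801 383207370
772362118440199 44298005553945
89283516160768675201 5120760845641726740
10320995900380175197444999 591949712190194322136575

[17; 2,3,2,1,1,1,1,1,2,3,2,34] for √304; ℓ=12 ⇒ convergent index 11
k=0  a_k=17  p_k/q_k = 17/1
k=1  a_k=2  p_k/q_k = 35/2
k=2  a_k=3  p_k/q_k = 122/7
k=3  a_k=2  p_k/q_k = 279/16
k=4  a_k=1  p_k/q_k = 401/23
k=5  a_k=1  p_k/q_k = 680/39
k=6  a_k=1  p_k/q_k = 1081/62
k=7  a_k=1  p_k/q_k = 1761/101
…
k=10  a_k=3  p_k/q_k = 25177/1444
k=11  a_k=2  p_k/q_k = 57799/3315
fundamental: x₁=57799, y₁=3315  (since 3340724401 − 304·10989225 = 1)
n=2: (57799,3315)∘(57799,3315) = (57799·57799+304·3315·3315, 57799·3315+3315·57799) = (6681448801,383207370)
n=3: (6681448801,383207370)∘(57799,3315) = (57799·6681448801+304·3315·383207370, 57799·383207370+3315·6681448801) = (772362118440199,44298005553945)
n=4: (772362118440199,44298005553945)∘(57799,3315) = (57799·772362118440199+304·3315·44298005553945, 57799·44298005553945+3315·772362118440199) = (89283516160768675201,5120760845641726740)
n=5: (89283516160768675201,5120760845641726740)∘(57799,3315) = (57799·89283516160768675201+304·3315·5120760845641726740, 57799·5120760845641726740+3315·89283516160768675201) = (10320995900380175197444999,591949712190194322136575)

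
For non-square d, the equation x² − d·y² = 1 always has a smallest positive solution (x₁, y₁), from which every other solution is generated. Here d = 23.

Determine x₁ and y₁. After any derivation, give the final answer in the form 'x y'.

√23 → a₀=4, period (1,3,1,8); ℓ=4 even so k=3
i=0: a=4 ⇒ p=4, q=1
i=1: a=1 ⇒ p=5, q=1
i=2: a=3 ⇒ p=19, q=4
i=3: a=1 ⇒ p=24, q=5
→ (24, 5).  Check: 24²=576, 23·5²=575, difference 1.

24 5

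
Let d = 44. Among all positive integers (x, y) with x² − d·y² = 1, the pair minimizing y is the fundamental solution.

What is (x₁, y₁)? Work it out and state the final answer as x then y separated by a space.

199 30

√44 → a₀=6, period (1,1,1,2,1,1,1,12); ℓ=8 even so k=7
k=0  a_k=6  p_k/q_k = 6/1
…
k=4  a_k=2  p_k/q_k = 53/8
k=5  a_k=1  p_k/q_k = 73/11
k=6  a_k=1  p_k/q_k = 126/19
k=7  a_k=1  p_k/q_k = 199/30
fundamental: x₁=199, y₁=30  (since 39601 − 44·900 = 1)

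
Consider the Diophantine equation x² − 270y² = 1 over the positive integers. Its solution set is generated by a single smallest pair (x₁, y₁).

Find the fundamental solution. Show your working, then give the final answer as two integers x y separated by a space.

d=270: √d = [16; 2,3,6,3,2,32] (ℓ=6, even), read p_5/q_5
i=0: a=16 ⇒ p=16, q=1
…
i=2: a=3 ⇒ p=115, q=7
i=3: a=6 ⇒ p=723, q=44
i=4: a=3 ⇒ p=2284, q=139
i=5: a=2 ⇒ p=5291, q=322
(x₁, y₁) = (5291, 322);  5291² − 270·322² = 1 ✓

5291 322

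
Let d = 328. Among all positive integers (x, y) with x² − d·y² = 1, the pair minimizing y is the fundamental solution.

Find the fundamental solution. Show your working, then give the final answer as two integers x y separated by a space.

163 9

d=328: √d = [18; 9,36] (ℓ=2, even), read p_1/q_1
i=0: a=18 ⇒ p=18, q=1
i=1: a=9 ⇒ p=163, q=9
(x₁, y₁) = (163, 9);  163² − 328·9² = 1 ✓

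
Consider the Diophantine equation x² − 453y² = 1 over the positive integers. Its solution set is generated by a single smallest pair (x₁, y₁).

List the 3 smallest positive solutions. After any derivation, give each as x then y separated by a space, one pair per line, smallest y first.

1653751 77700
5469784740001 256992905400
18091323967121133751 850004548596233100

√453 → a₀=21, period (3,1,1,10,14,10,1,1,3,42); ℓ=10 even so k=9
step 0: (21, 1)  from 21·(1,0) + (0,1)
…
step 5: (22199, 1043)  from 14·(1575,74) + (149,7)
…
step 8: (469329, 22051)  from 1·(245764,11547) + (223565,10504)
step 9: (1653751, 77700)  from 3·(469329,22051) + (245764,11547)
→ (1653751, 77700).  Check: 1653751²=2734892370001, 453·77700²=2734892370000, difference 1.
(x_2, y_2) = (1653751·1653751 + 453·77700·77700, 1653751·77700 + 77700·1653751) = (5469784740001, 256992905400)
(x_3, y_3) = (1653751·5469784740001 + 453·77700·256992905400, 1653751·256992905400 + 77700·5469784740001) = (18091323967121133751, 850004548596233100)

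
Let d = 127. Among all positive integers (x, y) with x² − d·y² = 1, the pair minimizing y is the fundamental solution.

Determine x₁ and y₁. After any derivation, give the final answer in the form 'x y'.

√127 = [11; 3,1,2,2,7,11,7,2,2,1,3,22, …], period ℓ=12 (even) → k=11
step 0: (11, 1)  from 11·(1,0) + (0,1)
…
step 2: (45, 4)  from 1·(34,3) + (11,1)
step 3: (124, 11)  from 2·(45,4) + (34,3)
step 4: (293, 26)  from 2·(124,11) + (45,4)
step 5: (2175, 193)  from 7·(293,26) + (124,11)
step 6: (24218, 2149)  from 11·(2175,193) + (293,26)
step 7: (171701, 15236)  from 7·(24218,2149) + (2175,193)
step 8: (367620, 32621)  from 2·(171701,15236) + (24218,2149)
step 9: (906941, 80478)  from 2·(367620,32621) + (171701,15236)
step 10: (1274561, 113099)  from 1·(906941,80478) + (367620,32621)
step 11: (4730624, 419775)  from 3·(1274561,113099) + (906941,80478)
→ (4730624, 419775).  Check: 4730624²=22378803429376, 127·419775²=22378803429375, difference 1.

4730624 419775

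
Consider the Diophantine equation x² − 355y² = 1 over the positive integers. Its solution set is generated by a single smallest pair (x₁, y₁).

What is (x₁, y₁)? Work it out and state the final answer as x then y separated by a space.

954809 50676

√355 → a₀=18, period (1,5,3,3,1,6,1,3,3,5,1,36); ℓ=12 even so k=11
i=0: a=18 ⇒ p=18, q=1
i=1: a=1 ⇒ p=19, q=1
…
i=3: a=3 ⇒ p=358, q=19
…
i=8: a=3 ⇒ p=46463, q=2466
…
i=10: a=5 ⇒ p=803418, q=42641
i=11: a=1 ⇒ p=954809, q=50676
→ (954809, 50676).  Check: 954809²=911660226481, 355·50676²=911660226480, difference 1.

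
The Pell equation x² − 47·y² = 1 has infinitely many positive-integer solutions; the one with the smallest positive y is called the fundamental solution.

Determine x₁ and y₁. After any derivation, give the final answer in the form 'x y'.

√47 = [6; 1,5,1,12, …], period ℓ=4 (even) → k=3
i=0: a=6 ⇒ p=6, q=1
…
i=2: a=5 ⇒ p=41, q=6
i=3: a=1 ⇒ p=48, q=7
(x₁, y₁) = (48, 7);  48² − 47·7² = 1 ✓

48 7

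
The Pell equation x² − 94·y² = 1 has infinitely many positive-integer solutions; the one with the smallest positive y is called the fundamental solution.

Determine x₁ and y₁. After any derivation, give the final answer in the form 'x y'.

2143295 221064

d=94: √d = [9; 1,2,3,1,1,…,2,1,18] (ℓ=16, even), read p_15/q_15
step 0: (9, 1)  from 9·(1,0) + (0,1)
step 1: (10, 1)  from 1·(9,1) + (1,0)
…
step 3: (97, 10)  from 3·(29,3) + (10,1)
step 4: (126, 13)  from 1·(97,10) + (29,3)
step 5: (223, 23)  from 1·(126,13) + (97,10)
step 6: (1241, 128)  from 5·(223,23) + (126,13)
…
step 8: (12953, 1336)  from 8·(1464,151) + (1241,128)
step 9: (14417, 1487)  from 1·(12953,1336) + (1464,151)
…
step 11: (99455, 10258)  from 1·(85038,8771) + (14417,1487)
step 12: (184493, 19029)  from 1·(99455,10258) + (85038,8771)
step 13: (652934, 67345)  from 3·(184493,19029) + (99455,10258)
step 14: (1490361, 153719)  from 2·(652934,67345) + (184493,19029)
step 15: (2143295, 221064)  from 1·(1490361,153719) + (652934,67345)
(x₁, y₁) = (2143295, 221064);  2143295² − 94·221064² = 1 ✓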